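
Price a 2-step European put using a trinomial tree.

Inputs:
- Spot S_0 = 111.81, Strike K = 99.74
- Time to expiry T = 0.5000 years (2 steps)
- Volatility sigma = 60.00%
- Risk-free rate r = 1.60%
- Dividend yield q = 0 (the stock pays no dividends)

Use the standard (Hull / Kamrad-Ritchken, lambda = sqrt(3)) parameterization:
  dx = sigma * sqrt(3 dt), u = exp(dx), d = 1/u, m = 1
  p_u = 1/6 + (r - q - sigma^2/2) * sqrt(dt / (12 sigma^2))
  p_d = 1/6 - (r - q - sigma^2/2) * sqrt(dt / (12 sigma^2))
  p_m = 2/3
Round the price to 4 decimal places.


dt = T/N = 0.250000; dx = sigma*sqrt(3*dt) = 0.519615
u = exp(dx) = 1.681381; d = 1/u = 0.594749
p_u = 0.127214, p_m = 0.666667, p_d = 0.206119
Discount per step: exp(-r*dt) = 0.996008
Stock lattice S(k, j) with j the centered position index:
  k=0: S(0,+0) = 111.8100
  k=1: S(1,-1) = 66.4989; S(1,+0) = 111.8100; S(1,+1) = 187.9952
  k=2: S(2,-2) = 39.5502; S(2,-1) = 66.4989; S(2,+0) = 111.8100; S(2,+1) = 187.9952; S(2,+2) = 316.0914
Terminal payoffs V(N, j) = max(K - S_T, 0):
  V(2,-2) = 60.189809; V(2,-1) = 33.241076; V(2,+0) = 0.000000; V(2,+1) = 0.000000; V(2,+2) = 0.000000
Backward induction: V(k, j) = exp(-r*dt) * [p_u * V(k+1, j+1) + p_m * V(k+1, j) + p_d * V(k+1, j-1)]
  V(1,-1) = exp(-r*dt) * [p_u*0.000000 + p_m*33.241076 + p_d*60.189809] = 34.428985
  V(1,+0) = exp(-r*dt) * [p_u*0.000000 + p_m*0.000000 + p_d*33.241076] = 6.824264
  V(1,+1) = exp(-r*dt) * [p_u*0.000000 + p_m*0.000000 + p_d*0.000000] = 0.000000
  V(0,+0) = exp(-r*dt) * [p_u*0.000000 + p_m*6.824264 + p_d*34.428985] = 11.599484

Answer: Price = V(0,0) = 11.5995


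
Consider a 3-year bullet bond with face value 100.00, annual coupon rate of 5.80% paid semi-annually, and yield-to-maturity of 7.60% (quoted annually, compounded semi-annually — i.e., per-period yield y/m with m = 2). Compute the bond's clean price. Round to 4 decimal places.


Coupon per period c = face * coupon_rate / m = 2.900000
Periods per year m = 2; per-period yield y/m = 0.038000
Number of cashflows N = 6
Cashflows (t years, CF_t, discount factor 1/(1+y/m)^(m*t), PV):
  t = 0.5000: CF_t = 2.900000, DF = 0.963391, PV = 2.793834
  t = 1.0000: CF_t = 2.900000, DF = 0.928122, PV = 2.691555
  t = 1.5000: CF_t = 2.900000, DF = 0.894145, PV = 2.593020
  t = 2.0000: CF_t = 2.900000, DF = 0.861411, PV = 2.498093
  t = 2.5000: CF_t = 2.900000, DF = 0.829876, PV = 2.406641
  t = 3.0000: CF_t = 102.900000, DF = 0.799495, PV = 82.268060
Price P = sum_t PV_t = 95.251203

Answer: Price = 95.2512


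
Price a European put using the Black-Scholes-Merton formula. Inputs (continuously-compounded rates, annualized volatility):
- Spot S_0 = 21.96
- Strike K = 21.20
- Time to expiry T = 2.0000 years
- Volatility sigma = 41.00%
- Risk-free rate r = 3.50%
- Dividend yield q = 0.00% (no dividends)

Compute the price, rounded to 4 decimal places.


d1 = (ln(S/K) + (r - q + 0.5*sigma^2) * T) / (sigma * sqrt(T)) = 0.47138400
d2 = d1 - sigma * sqrt(T) = -0.10844356
exp(-rT) = 0.93239382; exp(-qT) = 1.00000000
P = K * exp(-rT) * N(-d2) - S_0 * exp(-qT) * N(-d1)
N(-d1) = 0.31868327; N(-d2) = 0.54317808
P = 21.2000 * 0.93239382 * 0.54317808 - 21.9600 * 1.00000000 * 0.31868327 = 3.7386

Answer: Price = 3.7386


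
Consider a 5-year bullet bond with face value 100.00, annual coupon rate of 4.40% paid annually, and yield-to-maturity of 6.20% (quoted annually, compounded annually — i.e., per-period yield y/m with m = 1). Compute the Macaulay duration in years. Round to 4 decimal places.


Coupon per period c = face * coupon_rate / m = 4.400000
Periods per year m = 1; per-period yield y/m = 0.062000
Number of cashflows N = 5
Cashflows (t years, CF_t, discount factor 1/(1+y/m)^(m*t), PV):
  t = 1.0000: CF_t = 4.400000, DF = 0.941620, PV = 4.143126
  t = 2.0000: CF_t = 4.400000, DF = 0.886647, PV = 3.901249
  t = 3.0000: CF_t = 4.400000, DF = 0.834885, PV = 3.673492
  t = 4.0000: CF_t = 4.400000, DF = 0.786144, PV = 3.459032
  t = 5.0000: CF_t = 104.400000, DF = 0.740248, PV = 77.281922
Price P = sum_t PV_t = 92.458821
Macaulay numerator sum_t t * PV_t:
  t * PV_t at t = 1.0000: 4.143126
  t * PV_t at t = 2.0000: 7.802498
  t * PV_t at t = 3.0000: 11.020477
  t * PV_t at t = 4.0000: 13.836129
  t * PV_t at t = 5.0000: 386.409610
Macaulay duration D = (sum_t t * PV_t) / P = 423.211840 / 92.458821 = 4.577301

Answer: Macaulay duration = 4.5773 years


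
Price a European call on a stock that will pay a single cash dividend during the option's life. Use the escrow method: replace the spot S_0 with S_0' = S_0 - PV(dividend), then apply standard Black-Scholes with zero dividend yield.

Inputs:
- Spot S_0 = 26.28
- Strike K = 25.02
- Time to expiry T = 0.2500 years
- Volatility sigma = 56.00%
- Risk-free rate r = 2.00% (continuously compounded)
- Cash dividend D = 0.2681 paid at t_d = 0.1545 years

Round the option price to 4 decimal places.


Answer: Price = 3.4273

Derivation:
PV(D) = D * exp(-r * t_d) = 0.2681 * 0.99691477 = 0.26727285
S_0' = S_0 - PV(D) = 26.2800 - 0.26727285 = 26.01272715
d1 = (ln(S_0'/K) + (r + sigma^2/2)*T) / (sigma*sqrt(T)) = 0.29682292
d2 = d1 - sigma*sqrt(T) = 0.01682292
exp(-rT) = 0.99501248
N(d1) = 0.61669915; N(d2) = 0.50671106
C = S_0' * N(d1) - K * exp(-rT) * N(d2) = 26.01272715 * 0.61669915 - 25.0200 * 0.99501248 * 0.50671106 = 3.4273


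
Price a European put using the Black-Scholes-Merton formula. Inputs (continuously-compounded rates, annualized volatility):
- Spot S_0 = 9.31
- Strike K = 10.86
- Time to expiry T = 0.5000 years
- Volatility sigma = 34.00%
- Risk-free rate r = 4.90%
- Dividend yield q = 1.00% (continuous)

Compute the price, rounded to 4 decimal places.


Answer: Price = 1.7609

Derivation:
d1 = (ln(S/K) + (r - q + 0.5*sigma^2) * T) / (sigma * sqrt(T)) = -0.43922654
d2 = d1 - sigma * sqrt(T) = -0.67964285
exp(-rT) = 0.97579769; exp(-qT) = 0.99501248
P = K * exp(-rT) * N(-d2) - S_0 * exp(-qT) * N(-d1)
N(-d1) = 0.66975130; N(-d2) = 0.75163468
P = 10.8600 * 0.97579769 * 0.75163468 - 9.3100 * 0.99501248 * 0.66975130 = 1.7609


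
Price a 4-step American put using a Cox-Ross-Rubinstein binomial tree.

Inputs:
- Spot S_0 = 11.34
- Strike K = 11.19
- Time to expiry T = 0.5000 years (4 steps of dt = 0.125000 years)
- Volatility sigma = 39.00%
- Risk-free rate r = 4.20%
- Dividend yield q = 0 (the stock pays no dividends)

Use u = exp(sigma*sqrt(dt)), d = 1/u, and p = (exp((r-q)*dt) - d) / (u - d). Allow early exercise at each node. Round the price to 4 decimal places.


Answer: Price = V(0,0) = 1.0146

Derivation:
dt = T/N = 0.125000
u = exp(sigma*sqrt(dt)) = 1.147844; d = 1/u = 0.871198
p = (exp((r-q)*dt) - d) / (u - d) = 0.484610
Discount per step: exp(-r*dt) = 0.994764
Stock lattice S(k, i) with i counting down-moves:
  k=0: S(0,0) = 11.3400
  k=1: S(1,0) = 13.0166; S(1,1) = 9.8794
  k=2: S(2,0) = 14.9410; S(2,1) = 11.3400; S(2,2) = 8.6069
  k=3: S(3,0) = 17.1499; S(3,1) = 13.0166; S(3,2) = 9.8794; S(3,3) = 7.4983
  k=4: S(4,0) = 19.6854; S(4,1) = 14.9410; S(4,2) = 11.3400; S(4,3) = 8.6069; S(4,4) = 6.5325
Terminal payoffs V(N, i) = max(K - S_T, 0):
  V(4,0) = 0.000000; V(4,1) = 0.000000; V(4,2) = 0.000000; V(4,3) = 2.583096; V(4,4) = 4.657479
Backward induction: V(k, i) = exp(-r*dt) * [p * V(k+1, i) + (1-p) * V(k+1, i+1)]; then take max(V_cont, immediate exercise) for American.
  V(3,0) = exp(-r*dt) * [p*0.000000 + (1-p)*0.000000] = 0.000000; exercise = 0.000000; V(3,0) = max -> 0.000000
  V(3,1) = exp(-r*dt) * [p*0.000000 + (1-p)*0.000000] = 0.000000; exercise = 0.000000; V(3,1) = max -> 0.000000
  V(3,2) = exp(-r*dt) * [p*0.000000 + (1-p)*2.583096] = 1.324330; exercise = 1.310613; V(3,2) = max -> 1.324330
  V(3,3) = exp(-r*dt) * [p*2.583096 + (1-p)*4.657479] = 3.633088; exercise = 3.691681; V(3,3) = max -> 3.691681
  V(2,0) = exp(-r*dt) * [p*0.000000 + (1-p)*0.000000] = 0.000000; exercise = 0.000000; V(2,0) = max -> 0.000000
  V(2,1) = exp(-r*dt) * [p*0.000000 + (1-p)*1.324330] = 0.678972; exercise = 0.000000; V(2,1) = max -> 0.678972
  V(2,2) = exp(-r*dt) * [p*1.324330 + (1-p)*3.691681] = 2.531115; exercise = 2.583096; V(2,2) = max -> 2.583096
  V(1,0) = exp(-r*dt) * [p*0.000000 + (1-p)*0.678972] = 0.348103; exercise = 0.000000; V(1,0) = max -> 0.348103
  V(1,1) = exp(-r*dt) * [p*0.678972 + (1-p)*2.583096] = 1.651644; exercise = 1.310613; V(1,1) = max -> 1.651644
  V(0,0) = exp(-r*dt) * [p*0.348103 + (1-p)*1.651644] = 1.014594; exercise = 0.000000; V(0,0) = max -> 1.014594


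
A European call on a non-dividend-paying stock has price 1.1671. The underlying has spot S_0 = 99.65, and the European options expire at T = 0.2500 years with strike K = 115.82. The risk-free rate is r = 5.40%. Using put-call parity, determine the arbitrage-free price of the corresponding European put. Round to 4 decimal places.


Answer: Put price = 15.7840

Derivation:
Put-call parity: C - P = S_0 * exp(-qT) - K * exp(-rT).
S_0 * exp(-qT) = 99.6500 * 1.00000000 = 99.65000000
K * exp(-rT) = 115.8200 * 0.98659072 = 114.26693676
P = C - S*exp(-qT) + K*exp(-rT)
P = 1.1671 - 99.65000000 + 114.26693676 = 15.7840


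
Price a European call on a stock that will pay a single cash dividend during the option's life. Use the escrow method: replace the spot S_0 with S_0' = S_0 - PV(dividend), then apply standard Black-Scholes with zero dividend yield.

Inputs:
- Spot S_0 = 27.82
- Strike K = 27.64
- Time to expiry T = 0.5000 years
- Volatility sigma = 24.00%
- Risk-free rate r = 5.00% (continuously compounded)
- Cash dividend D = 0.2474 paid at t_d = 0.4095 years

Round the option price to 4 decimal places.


Answer: Price = 2.1704

Derivation:
PV(D) = D * exp(-r * t_d) = 0.2474 * 0.97973319 = 0.24238599
S_0' = S_0 - PV(D) = 27.8200 - 0.24238599 = 27.57761401
d1 = (ln(S_0'/K) + (r + sigma^2/2)*T) / (sigma*sqrt(T)) = 0.21885166
d2 = d1 - sigma*sqrt(T) = 0.04914603
exp(-rT) = 0.97530991
N(d1) = 0.58661720; N(d2) = 0.51959854
C = S_0' * N(d1) - K * exp(-rT) * N(d2) = 27.57761401 * 0.58661720 - 27.6400 * 0.97530991 * 0.51959854 = 2.1704


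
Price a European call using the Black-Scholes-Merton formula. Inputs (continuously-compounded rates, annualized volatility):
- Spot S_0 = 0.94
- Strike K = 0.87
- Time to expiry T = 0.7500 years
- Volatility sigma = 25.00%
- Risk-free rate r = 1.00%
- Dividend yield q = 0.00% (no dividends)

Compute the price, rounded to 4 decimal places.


d1 = (ln(S/K) + (r - q + 0.5*sigma^2) * T) / (sigma * sqrt(T)) = 0.50032788
d2 = d1 - sigma * sqrt(T) = 0.28382153
exp(-rT) = 0.99252805; exp(-qT) = 1.00000000
C = S_0 * exp(-qT) * N(d1) - K * exp(-rT) * N(d2)
N(d1) = 0.69157789; N(d2) = 0.61172642
C = 0.9400 * 1.00000000 * 0.69157789 - 0.8700 * 0.99252805 * 0.61172642 = 0.1219

Answer: Price = 0.1219


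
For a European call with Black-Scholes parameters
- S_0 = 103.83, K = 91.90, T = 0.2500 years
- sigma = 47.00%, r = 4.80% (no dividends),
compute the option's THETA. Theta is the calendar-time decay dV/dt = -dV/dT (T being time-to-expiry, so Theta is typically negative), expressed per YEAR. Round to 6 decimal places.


d1 = 0.6879421998; d2 = 0.4529421998
phi(d1) = 0.3148777633; exp(-qT) = 1.0000000000; exp(-rT) = 0.9880717129
Theta = -S*exp(-qT)*phi(d1)*sigma/(2*sqrt(T)) - r*K*exp(-rT)*N(d2) + q*S*exp(-qT)*N(d1)
N(d1) = 0.7542554097; N(d2) = 0.6747048186; sqrt(T) = 0.5000000000
Term 1 = -103.8300 * 1.0000000000 * 0.3148777633 * 0.4700 / (2 * 0.5000000000) = -15.3660663368
Term 2 = -0.0480 * 91.9000 * 0.9880717129 * 0.6747048186 = -2.9407562371
Term 3 = 0 (no dividend yield, q = 0)
Theta = -15.3660663368 + (-2.9407562371) + (0.0000000000) = -18.306823

Answer: Theta = -18.306823


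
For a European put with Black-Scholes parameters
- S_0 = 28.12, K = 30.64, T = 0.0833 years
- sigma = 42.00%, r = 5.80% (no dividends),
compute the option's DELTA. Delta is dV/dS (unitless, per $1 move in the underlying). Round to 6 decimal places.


d1 = -0.6075502387; d2 = -0.7287695441
phi(d1) = 0.3317090070; exp(-qT) = 1.0000000000; exp(-rT) = 0.9951802524
N(-d1) = 0.7282570936
Delta = -exp(-qT) * N(-d1) = -1.0000000000 * 0.7282570936 = -0.728257

Answer: Delta = -0.728257


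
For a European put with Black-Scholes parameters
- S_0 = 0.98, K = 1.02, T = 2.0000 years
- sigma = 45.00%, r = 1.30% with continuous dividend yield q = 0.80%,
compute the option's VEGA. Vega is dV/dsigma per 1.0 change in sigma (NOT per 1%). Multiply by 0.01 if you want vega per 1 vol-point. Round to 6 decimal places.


Answer: Vega = 0.524504

Derivation:
d1 = 0.2710492169; d2 = -0.3653468861
phi(d1) = 0.3845534945; exp(-qT) = 0.9841273201; exp(-rT) = 0.9743350896
Vega = S * exp(-qT) * phi(d1) * sqrt(T) = 0.9800 * 0.9841273201 * 0.3845534945 * 1.4142135624 = 0.524504


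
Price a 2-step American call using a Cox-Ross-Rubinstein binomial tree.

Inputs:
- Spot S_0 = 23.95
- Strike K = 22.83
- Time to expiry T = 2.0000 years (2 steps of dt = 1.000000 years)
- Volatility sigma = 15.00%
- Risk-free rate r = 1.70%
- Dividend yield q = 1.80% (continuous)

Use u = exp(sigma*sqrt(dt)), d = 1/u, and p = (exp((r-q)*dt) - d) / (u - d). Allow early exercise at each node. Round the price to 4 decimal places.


dt = T/N = 1.000000
u = exp(sigma*sqrt(dt)) = 1.161834; d = 1/u = 0.860708
p = (exp((r-q)*dt) - d) / (u - d) = 0.459251
Discount per step: exp(-r*dt) = 0.983144
Stock lattice S(k, i) with i counting down-moves:
  k=0: S(0,0) = 23.9500
  k=1: S(1,0) = 27.8259; S(1,1) = 20.6140
  k=2: S(2,0) = 32.3291; S(2,1) = 23.9500; S(2,2) = 17.7426
Terminal payoffs V(N, i) = max(S_T - K, 0):
  V(2,0) = 9.499118; V(2,1) = 1.120000; V(2,2) = 0.000000
Backward induction: V(k, i) = exp(-r*dt) * [p * V(k+1, i) + (1-p) * V(k+1, i+1)]; then take max(V_cont, immediate exercise) for American.
  V(1,0) = exp(-r*dt) * [p*9.499118 + (1-p)*1.120000] = 4.884374; exercise = 4.995930; V(1,0) = max -> 4.995930
  V(1,1) = exp(-r*dt) * [p*1.120000 + (1-p)*0.000000] = 0.505691; exercise = 0.000000; V(1,1) = max -> 0.505691
  V(0,0) = exp(-r*dt) * [p*4.995930 + (1-p)*0.505691] = 2.524553; exercise = 1.120000; V(0,0) = max -> 2.524553

Answer: Price = V(0,0) = 2.5246


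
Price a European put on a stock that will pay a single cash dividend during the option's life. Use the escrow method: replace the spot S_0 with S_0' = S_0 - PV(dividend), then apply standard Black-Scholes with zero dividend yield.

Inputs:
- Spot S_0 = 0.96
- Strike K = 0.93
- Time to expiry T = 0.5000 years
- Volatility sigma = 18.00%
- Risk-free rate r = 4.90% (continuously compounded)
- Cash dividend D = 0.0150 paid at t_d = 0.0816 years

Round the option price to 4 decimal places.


Answer: Price = 0.0306

Derivation:
PV(D) = D * exp(-r * t_d) = 0.0150 * 0.99600958 = 0.01494014
S_0' = S_0 - PV(D) = 0.9600 - 0.01494014 = 0.94505986
d1 = (ln(S_0'/K) + (r + sigma^2/2)*T) / (sigma*sqrt(T)) = 0.38233797
d2 = d1 - sigma*sqrt(T) = 0.25505875
exp(-rT) = 0.97579769
N(-d1) = 0.35110535; N(-d2) = 0.39933886
P = K * exp(-rT) * N(-d2) - S_0' * N(-d1) = 0.9300 * 0.97579769 * 0.39933886 - 0.94505986 * 0.35110535 = 0.0306


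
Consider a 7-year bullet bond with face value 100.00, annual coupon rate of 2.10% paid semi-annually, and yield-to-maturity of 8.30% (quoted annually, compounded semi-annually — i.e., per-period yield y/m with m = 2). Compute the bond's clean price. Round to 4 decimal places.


Coupon per period c = face * coupon_rate / m = 1.050000
Periods per year m = 2; per-period yield y/m = 0.041500
Number of cashflows N = 14
Cashflows (t years, CF_t, discount factor 1/(1+y/m)^(m*t), PV):
  t = 0.5000: CF_t = 1.050000, DF = 0.960154, PV = 1.008161
  t = 1.0000: CF_t = 1.050000, DF = 0.921895, PV = 0.967990
  t = 1.5000: CF_t = 1.050000, DF = 0.885161, PV = 0.929419
  t = 2.0000: CF_t = 1.050000, DF = 0.849890, PV = 0.892385
  t = 2.5000: CF_t = 1.050000, DF = 0.816025, PV = 0.856827
  t = 3.0000: CF_t = 1.050000, DF = 0.783510, PV = 0.822685
  t = 3.5000: CF_t = 1.050000, DF = 0.752290, PV = 0.789904
  t = 4.0000: CF_t = 1.050000, DF = 0.722314, PV = 0.758429
  t = 4.5000: CF_t = 1.050000, DF = 0.693532, PV = 0.728209
  t = 5.0000: CF_t = 1.050000, DF = 0.665897, PV = 0.699192
  t = 5.5000: CF_t = 1.050000, DF = 0.639364, PV = 0.671332
  t = 6.0000: CF_t = 1.050000, DF = 0.613887, PV = 0.644582
  t = 6.5000: CF_t = 1.050000, DF = 0.589426, PV = 0.618898
  t = 7.0000: CF_t = 101.050000, DF = 0.565940, PV = 57.188207
Price P = sum_t PV_t = 67.576219

Answer: Price = 67.5762


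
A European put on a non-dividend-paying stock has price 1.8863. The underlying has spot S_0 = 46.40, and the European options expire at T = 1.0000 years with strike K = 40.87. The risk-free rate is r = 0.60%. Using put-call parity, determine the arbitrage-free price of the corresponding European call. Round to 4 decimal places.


Put-call parity: C - P = S_0 * exp(-qT) - K * exp(-rT).
S_0 * exp(-qT) = 46.4000 * 1.00000000 = 46.40000000
K * exp(-rT) = 40.8700 * 0.99401796 = 40.62551419
C = P + S*exp(-qT) - K*exp(-rT)
C = 1.8863 + 46.40000000 - 40.62551419 = 7.6608

Answer: Call price = 7.6608


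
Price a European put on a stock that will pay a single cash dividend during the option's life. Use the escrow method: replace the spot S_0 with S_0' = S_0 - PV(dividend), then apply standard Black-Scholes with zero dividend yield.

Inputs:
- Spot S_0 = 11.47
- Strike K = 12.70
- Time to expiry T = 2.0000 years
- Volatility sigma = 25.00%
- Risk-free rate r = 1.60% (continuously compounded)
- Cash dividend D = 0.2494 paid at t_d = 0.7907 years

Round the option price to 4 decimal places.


PV(D) = D * exp(-r * t_d) = 0.2494 * 0.98742849 = 0.24626467
S_0' = S_0 - PV(D) = 11.4700 - 0.24626467 = 11.22373533
d1 = (ln(S_0'/K) + (r + sigma^2/2)*T) / (sigma*sqrt(T)) = -0.08222586
d2 = d1 - sigma*sqrt(T) = -0.43577925
exp(-rT) = 0.96850658
N(-d1) = 0.53276644; N(-d2) = 0.66850155
P = K * exp(-rT) * N(-d2) - S_0' * N(-d1) = 12.7000 * 0.96850658 * 0.66850155 - 11.22373533 * 0.53276644 = 2.2430

Answer: Price = 2.2430


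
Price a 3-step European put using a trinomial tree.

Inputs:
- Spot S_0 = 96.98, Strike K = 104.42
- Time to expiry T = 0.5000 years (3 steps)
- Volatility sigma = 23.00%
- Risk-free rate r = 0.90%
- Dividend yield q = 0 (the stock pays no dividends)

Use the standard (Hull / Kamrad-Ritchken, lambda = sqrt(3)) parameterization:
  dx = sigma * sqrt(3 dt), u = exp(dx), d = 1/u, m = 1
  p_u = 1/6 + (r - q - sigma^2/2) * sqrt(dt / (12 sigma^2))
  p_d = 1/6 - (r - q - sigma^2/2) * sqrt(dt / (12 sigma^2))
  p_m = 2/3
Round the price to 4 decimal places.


Answer: Price = V(0,0) = 10.8140

Derivation:
dt = T/N = 0.166667; dx = sigma*sqrt(3*dt) = 0.162635
u = exp(dx) = 1.176607; d = 1/u = 0.849902
p_u = 0.157725, p_m = 0.666667, p_d = 0.175608
Discount per step: exp(-r*dt) = 0.998501
Stock lattice S(k, j) with j the centered position index:
  k=0: S(0,+0) = 96.9800
  k=1: S(1,-1) = 82.4235; S(1,+0) = 96.9800; S(1,+1) = 114.1073
  k=2: S(2,-2) = 70.0518; S(2,-1) = 82.4235; S(2,+0) = 96.9800; S(2,+1) = 114.1073; S(2,+2) = 134.2594
  k=3: S(3,-3) = 59.5372; S(3,-2) = 70.0518; S(3,-1) = 82.4235; S(3,+0) = 96.9800; S(3,+1) = 114.1073; S(3,+2) = 134.2594; S(3,+3) = 157.9705
Terminal payoffs V(N, j) = max(K - S_T, 0):
  V(3,-3) = 44.882814; V(3,-2) = 34.368152; V(3,-1) = 21.996531; V(3,+0) = 7.440000; V(3,+1) = 0.000000; V(3,+2) = 0.000000; V(3,+3) = 0.000000
Backward induction: V(k, j) = exp(-r*dt) * [p_u * V(k+1, j+1) + p_m * V(k+1, j) + p_d * V(k+1, j-1)]
  V(2,-2) = exp(-r*dt) * [p_u*21.996531 + p_m*34.368152 + p_d*44.882814] = 34.211936
  V(2,-1) = exp(-r*dt) * [p_u*7.440000 + p_m*21.996531 + p_d*34.368152] = 21.840367
  V(2,+0) = exp(-r*dt) * [p_u*0.000000 + p_m*7.440000 + p_d*21.996531] = 8.809542
  V(2,+1) = exp(-r*dt) * [p_u*0.000000 + p_m*0.000000 + p_d*7.440000] = 1.304565
  V(2,+2) = exp(-r*dt) * [p_u*0.000000 + p_m*0.000000 + p_d*0.000000] = 0.000000
  V(1,-1) = exp(-r*dt) * [p_u*8.809542 + p_m*21.840367 + p_d*34.211936] = 21.924710
  V(1,+0) = exp(-r*dt) * [p_u*1.304565 + p_m*8.809542 + p_d*21.840367] = 9.899274
  V(1,+1) = exp(-r*dt) * [p_u*0.000000 + p_m*1.304565 + p_d*8.809542] = 2.413114
  V(0,+0) = exp(-r*dt) * [p_u*2.413114 + p_m*9.899274 + p_d*21.924710] = 10.814046


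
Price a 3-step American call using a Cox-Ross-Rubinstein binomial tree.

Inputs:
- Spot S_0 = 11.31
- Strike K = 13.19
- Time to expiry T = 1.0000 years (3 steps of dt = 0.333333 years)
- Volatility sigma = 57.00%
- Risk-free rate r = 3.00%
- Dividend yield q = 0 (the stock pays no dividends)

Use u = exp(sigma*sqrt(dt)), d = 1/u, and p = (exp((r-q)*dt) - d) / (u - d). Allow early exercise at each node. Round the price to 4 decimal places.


dt = T/N = 0.333333
u = exp(sigma*sqrt(dt)) = 1.389702; d = 1/u = 0.719579
p = (exp((r-q)*dt) - d) / (u - d) = 0.433460
Discount per step: exp(-r*dt) = 0.990050
Stock lattice S(k, i) with i counting down-moves:
  k=0: S(0,0) = 11.3100
  k=1: S(1,0) = 15.7175; S(1,1) = 8.1384
  k=2: S(2,0) = 21.8427; S(2,1) = 11.3100; S(2,2) = 5.8562
  k=3: S(3,0) = 30.3548; S(3,1) = 15.7175; S(3,2) = 8.1384; S(3,3) = 4.2140
Terminal payoffs V(N, i) = max(S_T - K, 0):
  V(3,0) = 17.164848; V(3,1) = 2.527535; V(3,2) = 0.000000; V(3,3) = 0.000000
Backward induction: V(k, i) = exp(-r*dt) * [p * V(k+1, i) + (1-p) * V(k+1, i+1)]; then take max(V_cont, immediate exercise) for American.
  V(2,0) = exp(-r*dt) * [p*17.164848 + (1-p)*2.527535] = 8.783939; exercise = 8.652696; V(2,0) = max -> 8.783939
  V(2,1) = exp(-r*dt) * [p*2.527535 + (1-p)*0.000000] = 1.084683; exercise = 0.000000; V(2,1) = max -> 1.084683
  V(2,2) = exp(-r*dt) * [p*0.000000 + (1-p)*0.000000] = 0.000000; exercise = 0.000000; V(2,2) = max -> 0.000000
  V(1,0) = exp(-r*dt) * [p*8.783939 + (1-p)*1.084683] = 4.378000; exercise = 2.527535; V(1,0) = max -> 4.378000
  V(1,1) = exp(-r*dt) * [p*1.084683 + (1-p)*0.000000] = 0.465488; exercise = 0.000000; V(1,1) = max -> 0.465488
  V(0,0) = exp(-r*dt) * [p*4.378000 + (1-p)*0.465488] = 2.139898; exercise = 0.000000; V(0,0) = max -> 2.139898

Answer: Price = V(0,0) = 2.1399


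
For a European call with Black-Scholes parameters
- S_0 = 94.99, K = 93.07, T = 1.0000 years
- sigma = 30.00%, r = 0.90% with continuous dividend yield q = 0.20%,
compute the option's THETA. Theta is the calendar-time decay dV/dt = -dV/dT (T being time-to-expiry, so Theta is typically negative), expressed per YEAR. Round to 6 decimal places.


d1 = 0.2413990823; d2 = -0.0586009177
phi(d1) = 0.3874861039; exp(-qT) = 0.9980019987; exp(-rT) = 0.9910403788
Theta = -S*exp(-qT)*phi(d1)*sigma/(2*sqrt(T)) - r*K*exp(-rT)*N(d2) + q*S*exp(-qT)*N(d1)
N(d1) = 0.5953770880; N(d2) = 0.4766349899; sqrt(T) = 1.0000000000
Term 1 = -94.9900 * 0.9980019987 * 0.3874861039 * 0.3000 / (2 * 1.0000000000) = -5.5100645949
Term 2 = -0.0090 * 93.0700 * 0.9910403788 * 0.4766349899 = -0.3956666937
Term 3 = 0.0020 * 94.9900 * 0.9980019987 * 0.5953770880 = 0.1128837458
Theta = -5.5100645949 + (-0.3956666937) + (0.1128837458) = -5.792848

Answer: Theta = -5.792848


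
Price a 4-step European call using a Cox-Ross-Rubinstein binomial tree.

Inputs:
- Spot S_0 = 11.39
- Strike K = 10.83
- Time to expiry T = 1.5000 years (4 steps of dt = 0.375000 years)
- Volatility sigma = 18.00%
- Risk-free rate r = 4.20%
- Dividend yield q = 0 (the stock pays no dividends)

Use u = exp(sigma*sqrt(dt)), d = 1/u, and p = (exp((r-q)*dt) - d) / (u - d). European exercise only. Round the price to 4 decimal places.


dt = T/N = 0.375000
u = exp(sigma*sqrt(dt)) = 1.116532; d = 1/u = 0.895631
p = (exp((r-q)*dt) - d) / (u - d) = 0.544335
Discount per step: exp(-r*dt) = 0.984373
Stock lattice S(k, i) with i counting down-moves:
  k=0: S(0,0) = 11.3900
  k=1: S(1,0) = 12.7173; S(1,1) = 10.2012
  k=2: S(2,0) = 14.1993; S(2,1) = 11.3900; S(2,2) = 9.1365
  k=3: S(3,0) = 15.8539; S(3,1) = 12.7173; S(3,2) = 10.2012; S(3,3) = 8.1830
  k=4: S(4,0) = 17.7014; S(4,1) = 14.1993; S(4,2) = 11.3900; S(4,3) = 9.1365; S(4,4) = 7.3289
Terminal payoffs V(N, i) = max(S_T - K, 0):
  V(4,0) = 6.871404; V(4,1) = 3.369260; V(4,2) = 0.560000; V(4,3) = 0.000000; V(4,4) = 0.000000
Backward induction: V(k, i) = exp(-r*dt) * [p * V(k+1, i) + (1-p) * V(k+1, i+1)].
  V(3,0) = exp(-r*dt) * [p*6.871404 + (1-p)*3.369260] = 5.193158
  V(3,1) = exp(-r*dt) * [p*3.369260 + (1-p)*0.560000] = 2.056530
  V(3,2) = exp(-r*dt) * [p*0.560000 + (1-p)*0.000000] = 0.300064
  V(3,3) = exp(-r*dt) * [p*0.000000 + (1-p)*0.000000] = 0.000000
  V(2,0) = exp(-r*dt) * [p*5.193158 + (1-p)*2.056530] = 3.705088
  V(2,1) = exp(-r*dt) * [p*2.056530 + (1-p)*0.300064] = 1.236540
  V(2,2) = exp(-r*dt) * [p*0.300064 + (1-p)*0.000000] = 0.160783
  V(1,0) = exp(-r*dt) * [p*3.705088 + (1-p)*1.236540] = 2.539935
  V(1,1) = exp(-r*dt) * [p*1.236540 + (1-p)*0.160783] = 0.734691
  V(0,0) = exp(-r*dt) * [p*2.539935 + (1-p)*0.734691] = 1.690512

Answer: Price = V(0,0) = 1.6905


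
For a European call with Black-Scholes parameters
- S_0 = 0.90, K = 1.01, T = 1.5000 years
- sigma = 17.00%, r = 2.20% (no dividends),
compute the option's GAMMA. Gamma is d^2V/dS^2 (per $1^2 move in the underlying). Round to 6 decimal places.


d1 = -0.2912291845; d2 = -0.4994358126
phi(d1) = 0.3823779536; exp(-qT) = 1.0000000000; exp(-rT) = 0.9675385596
Gamma = exp(-qT) * phi(d1) / (S * sigma * sqrt(T)) = 1.0000000000 * 0.3823779536 / (0.9000 * 0.1700 * 1.2247448714) = 2.040590

Answer: Gamma = 2.040590


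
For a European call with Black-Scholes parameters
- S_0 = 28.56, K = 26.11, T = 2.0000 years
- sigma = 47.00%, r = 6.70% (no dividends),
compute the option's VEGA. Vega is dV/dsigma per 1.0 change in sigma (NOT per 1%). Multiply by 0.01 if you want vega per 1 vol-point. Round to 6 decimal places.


Answer: Vega = 12.883464

Derivation:
d1 = 0.6688760071; d2 = 0.0041956328
phi(d1) = 0.3189770604; exp(-qT) = 1.0000000000; exp(-rT) = 0.8745900646
Vega = S * exp(-qT) * phi(d1) * sqrt(T) = 28.5600 * 1.0000000000 * 0.3189770604 * 1.4142135624 = 12.883464


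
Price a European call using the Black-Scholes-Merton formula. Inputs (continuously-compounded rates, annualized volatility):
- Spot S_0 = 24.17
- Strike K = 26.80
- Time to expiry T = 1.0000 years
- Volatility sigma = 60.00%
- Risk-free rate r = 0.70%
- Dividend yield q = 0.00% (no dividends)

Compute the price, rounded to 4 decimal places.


d1 = (ln(S/K) + (r - q + 0.5*sigma^2) * T) / (sigma * sqrt(T)) = 0.13951718
d2 = d1 - sigma * sqrt(T) = -0.46048282
exp(-rT) = 0.99302444; exp(-qT) = 1.00000000
C = S_0 * exp(-qT) * N(d1) - K * exp(-rT) * N(d2)
N(d1) = 0.55547926; N(d2) = 0.32258485
C = 24.1700 * 1.00000000 * 0.55547926 - 26.8000 * 0.99302444 * 0.32258485 = 4.8410

Answer: Price = 4.8410


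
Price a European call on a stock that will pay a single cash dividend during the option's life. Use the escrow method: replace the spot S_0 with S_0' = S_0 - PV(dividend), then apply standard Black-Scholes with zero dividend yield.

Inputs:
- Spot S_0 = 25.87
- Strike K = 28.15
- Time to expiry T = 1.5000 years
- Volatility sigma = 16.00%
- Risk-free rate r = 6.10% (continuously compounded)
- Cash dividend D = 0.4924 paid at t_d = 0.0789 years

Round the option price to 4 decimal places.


Answer: Price = 1.8424

Derivation:
PV(D) = D * exp(-r * t_d) = 0.4924 * 0.99519866 = 0.49003582
S_0' = S_0 - PV(D) = 25.8700 - 0.49003582 = 25.37996418
d1 = (ln(S_0'/K) + (r + sigma^2/2)*T) / (sigma*sqrt(T)) = 0.03629683
d2 = d1 - sigma*sqrt(T) = -0.15966235
exp(-rT) = 0.91256132
N(d1) = 0.51447716; N(d2) = 0.43657353
C = S_0' * N(d1) - K * exp(-rT) * N(d2) = 25.37996418 * 0.51447716 - 28.1500 * 0.91256132 * 0.43657353 = 1.8424


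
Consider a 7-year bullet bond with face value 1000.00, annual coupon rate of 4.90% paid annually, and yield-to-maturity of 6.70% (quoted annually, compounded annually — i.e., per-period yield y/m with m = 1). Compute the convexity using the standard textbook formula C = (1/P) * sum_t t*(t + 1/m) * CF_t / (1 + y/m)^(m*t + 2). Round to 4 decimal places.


Answer: Convexity = 40.2740

Derivation:
Coupon per period c = face * coupon_rate / m = 49.000000
Periods per year m = 1; per-period yield y/m = 0.067000
Number of cashflows N = 7
Cashflows (t years, CF_t, discount factor 1/(1+y/m)^(m*t), PV):
  t = 1.0000: CF_t = 49.000000, DF = 0.937207, PV = 45.923149
  t = 2.0000: CF_t = 49.000000, DF = 0.878357, PV = 43.039502
  t = 3.0000: CF_t = 49.000000, DF = 0.823203, PV = 40.336928
  t = 4.0000: CF_t = 49.000000, DF = 0.771511, PV = 37.804056
  t = 5.0000: CF_t = 49.000000, DF = 0.723066, PV = 35.430231
  t = 6.0000: CF_t = 49.000000, DF = 0.677663, PV = 33.205465
  t = 7.0000: CF_t = 1049.000000, DF = 0.635110, PV = 666.230564
Price P = sum_t PV_t = 901.969895
Convexity numerator sum_t t*(t + 1/m) * CF_t / (1+y/m)^(m*t + 2):
  t = 1.0000: term = 80.673856
  t = 2.0000: term = 226.824338
  t = 3.0000: term = 425.162771
  t = 4.0000: term = 664.109296
  t = 5.0000: term = 933.611943
  t = 6.0000: term = 1224.982868
  t = 7.0000: term = 32770.550756
Convexity = (1/P) * sum = 36325.915829 / 901.969895 = 40.273978


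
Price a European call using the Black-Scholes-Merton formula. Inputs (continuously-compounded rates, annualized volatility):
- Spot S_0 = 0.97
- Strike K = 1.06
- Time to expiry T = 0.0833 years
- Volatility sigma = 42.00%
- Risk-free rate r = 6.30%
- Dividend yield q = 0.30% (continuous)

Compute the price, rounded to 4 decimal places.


d1 = (ln(S/K) + (r - q + 0.5*sigma^2) * T) / (sigma * sqrt(T)) = -0.63012286
d2 = d1 - sigma * sqrt(T) = -0.75134217
exp(-rT) = 0.99476585; exp(-qT) = 0.99975013
C = S_0 * exp(-qT) * N(d1) - K * exp(-rT) * N(d2)
N(d1) = 0.26430710; N(d2) = 0.22622338
C = 0.9700 * 0.99975013 * 0.26430710 - 1.0600 * 0.99476585 * 0.22622338 = 0.0178

Answer: Price = 0.0178


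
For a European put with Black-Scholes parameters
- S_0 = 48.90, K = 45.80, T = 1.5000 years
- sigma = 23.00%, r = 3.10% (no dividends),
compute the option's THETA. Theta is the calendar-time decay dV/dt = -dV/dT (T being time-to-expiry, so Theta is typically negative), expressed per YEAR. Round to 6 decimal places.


d1 = 0.5384202294; d2 = 0.2567289090
phi(d1) = 0.3451118523; exp(-qT) = 1.0000000000; exp(-rT) = 0.9545645606
Theta = -S*exp(-qT)*phi(d1)*sigma/(2*sqrt(T)) + r*K*exp(-rT)*N(-d2) - q*S*exp(-qT)*N(-d1)
N(-d1) = 0.2951434817; N(-d2) = 0.3986940266; sqrt(T) = 1.2247448714
Term 1 = -48.9000 * 1.0000000000 * 0.3451118523 * 0.2300 / (2 * 1.2247448714) = -1.5846047179
Term 2 = 0.0310 * 45.8000 * 0.9545645606 * 0.3986940266 = 0.5403463316
Term 3 = 0 (no dividend yield, q = 0)
Theta = -1.5846047179 + (0.5403463316) + (0.0000000000) = -1.044258

Answer: Theta = -1.044258


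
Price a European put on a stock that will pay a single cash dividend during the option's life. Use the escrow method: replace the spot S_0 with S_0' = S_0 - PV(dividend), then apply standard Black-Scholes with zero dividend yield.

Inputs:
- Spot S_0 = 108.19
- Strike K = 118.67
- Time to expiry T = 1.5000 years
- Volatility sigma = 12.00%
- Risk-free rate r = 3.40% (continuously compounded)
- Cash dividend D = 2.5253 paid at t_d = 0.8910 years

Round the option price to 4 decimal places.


Answer: Price = 10.5176

Derivation:
PV(D) = D * exp(-r * t_d) = 2.5253 * 0.97016026 = 2.44994572
S_0' = S_0 - PV(D) = 108.1900 - 2.44994572 = 105.74005428
d1 = (ln(S_0'/K) + (r + sigma^2/2)*T) / (sigma*sqrt(T)) = -0.36444847
d2 = d1 - sigma*sqrt(T) = -0.51141786
exp(-rT) = 0.95027867
N(-d1) = 0.64223843; N(-d2) = 0.69547075
P = K * exp(-rT) * N(-d2) - S_0' * N(-d1) = 118.6700 * 0.95027867 * 0.69547075 - 105.74005428 * 0.64223843 = 10.5176


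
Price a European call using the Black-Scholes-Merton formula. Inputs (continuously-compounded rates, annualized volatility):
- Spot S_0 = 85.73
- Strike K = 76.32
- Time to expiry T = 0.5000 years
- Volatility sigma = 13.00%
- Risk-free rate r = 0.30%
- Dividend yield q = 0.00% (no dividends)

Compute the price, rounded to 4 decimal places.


Answer: Price = 9.8762

Derivation:
d1 = (ln(S/K) + (r - q + 0.5*sigma^2) * T) / (sigma * sqrt(T)) = 1.32710666
d2 = d1 - sigma * sqrt(T) = 1.23518278
exp(-rT) = 0.99850112; exp(-qT) = 1.00000000
C = S_0 * exp(-qT) * N(d1) - K * exp(-rT) * N(d2)
N(d1) = 0.90776330; N(d2) = 0.89161876
C = 85.7300 * 1.00000000 * 0.90776330 - 76.3200 * 0.99850112 * 0.89161876 = 9.8762


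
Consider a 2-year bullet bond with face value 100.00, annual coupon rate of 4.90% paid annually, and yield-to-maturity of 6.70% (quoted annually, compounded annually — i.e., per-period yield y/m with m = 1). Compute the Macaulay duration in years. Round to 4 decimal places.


Answer: Macaulay duration = 1.9525 years

Derivation:
Coupon per period c = face * coupon_rate / m = 4.900000
Periods per year m = 1; per-period yield y/m = 0.067000
Number of cashflows N = 2
Cashflows (t years, CF_t, discount factor 1/(1+y/m)^(m*t), PV):
  t = 1.0000: CF_t = 4.900000, DF = 0.937207, PV = 4.592315
  t = 2.0000: CF_t = 104.900000, DF = 0.878357, PV = 92.139669
Price P = sum_t PV_t = 96.731984
Macaulay numerator sum_t t * PV_t:
  t * PV_t at t = 1.0000: 4.592315
  t * PV_t at t = 2.0000: 184.279339
Macaulay duration D = (sum_t t * PV_t) / P = 188.871654 / 96.731984 = 1.952525


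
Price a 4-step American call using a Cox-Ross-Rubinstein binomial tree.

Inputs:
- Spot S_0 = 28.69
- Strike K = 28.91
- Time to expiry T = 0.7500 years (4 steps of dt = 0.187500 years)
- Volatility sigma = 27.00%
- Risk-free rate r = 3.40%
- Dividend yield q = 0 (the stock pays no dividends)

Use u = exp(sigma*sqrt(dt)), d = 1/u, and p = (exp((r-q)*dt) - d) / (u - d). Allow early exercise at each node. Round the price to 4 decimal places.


dt = T/N = 0.187500
u = exp(sigma*sqrt(dt)) = 1.124022; d = 1/u = 0.889662
p = (exp((r-q)*dt) - d) / (u - d) = 0.498094
Discount per step: exp(-r*dt) = 0.993645
Stock lattice S(k, i) with i counting down-moves:
  k=0: S(0,0) = 28.6900
  k=1: S(1,0) = 32.2482; S(1,1) = 25.5244
  k=2: S(2,0) = 36.2477; S(2,1) = 28.6900; S(2,2) = 22.7081
  k=3: S(3,0) = 40.7432; S(3,1) = 32.2482; S(3,2) = 25.5244; S(3,3) = 20.2025
  k=4: S(4,0) = 45.7963; S(4,1) = 36.2477; S(4,2) = 28.6900; S(4,3) = 22.7081; S(4,4) = 17.9734
Terminal payoffs V(N, i) = max(S_T - K, 0):
  V(4,0) = 16.886256; V(4,1) = 7.337684; V(4,2) = 0.000000; V(4,3) = 0.000000; V(4,4) = 0.000000
Backward induction: V(k, i) = exp(-r*dt) * [p * V(k+1, i) + (1-p) * V(k+1, i+1)]; then take max(V_cont, immediate exercise) for American.
  V(3,0) = exp(-r*dt) * [p*16.886256 + (1-p)*7.337684] = 12.016914; exercise = 11.833199; V(3,0) = max -> 12.016914
  V(3,1) = exp(-r*dt) * [p*7.337684 + (1-p)*0.000000] = 3.631627; exercise = 3.338195; V(3,1) = max -> 3.631627
  V(3,2) = exp(-r*dt) * [p*0.000000 + (1-p)*0.000000] = 0.000000; exercise = 0.000000; V(3,2) = max -> 0.000000
  V(3,3) = exp(-r*dt) * [p*0.000000 + (1-p)*0.000000] = 0.000000; exercise = 0.000000; V(3,3) = max -> 0.000000
  V(2,0) = exp(-r*dt) * [p*12.016914 + (1-p)*3.631627] = 7.758665; exercise = 7.337684; V(2,0) = max -> 7.758665
  V(2,1) = exp(-r*dt) * [p*3.631627 + (1-p)*0.000000] = 1.797395; exercise = 0.000000; V(2,1) = max -> 1.797395
  V(2,2) = exp(-r*dt) * [p*0.000000 + (1-p)*0.000000] = 0.000000; exercise = 0.000000; V(2,2) = max -> 0.000000
  V(1,0) = exp(-r*dt) * [p*7.758665 + (1-p)*1.797395] = 4.736374; exercise = 3.338195; V(1,0) = max -> 4.736374
  V(1,1) = exp(-r*dt) * [p*1.797395 + (1-p)*0.000000] = 0.889582; exercise = 0.000000; V(1,1) = max -> 0.889582
  V(0,0) = exp(-r*dt) * [p*4.736374 + (1-p)*0.889582] = 2.787815; exercise = 0.000000; V(0,0) = max -> 2.787815

Answer: Price = V(0,0) = 2.7878


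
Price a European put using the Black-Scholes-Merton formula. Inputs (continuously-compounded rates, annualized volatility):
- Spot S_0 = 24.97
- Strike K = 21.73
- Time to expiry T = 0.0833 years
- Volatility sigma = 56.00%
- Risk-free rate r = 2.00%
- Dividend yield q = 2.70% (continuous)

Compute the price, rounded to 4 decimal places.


d1 = (ln(S/K) + (r - q + 0.5*sigma^2) * T) / (sigma * sqrt(T)) = 0.93710104
d2 = d1 - sigma * sqrt(T) = 0.77547530
exp(-rT) = 0.99833539; exp(-qT) = 0.99775343
P = K * exp(-rT) * N(-d2) - S_0 * exp(-qT) * N(-d1)
N(-d1) = 0.17435329; N(-d2) = 0.21902943
P = 21.7300 * 0.99833539 * 0.21902943 - 24.9700 * 0.99775343 * 0.17435329 = 0.4078

Answer: Price = 0.4078


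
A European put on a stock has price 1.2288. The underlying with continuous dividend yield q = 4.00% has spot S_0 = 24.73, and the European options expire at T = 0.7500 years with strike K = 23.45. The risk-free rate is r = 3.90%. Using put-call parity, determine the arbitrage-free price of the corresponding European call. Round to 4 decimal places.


Put-call parity: C - P = S_0 * exp(-qT) - K * exp(-rT).
S_0 * exp(-qT) = 24.7300 * 0.97044553 = 23.99911804
K * exp(-rT) = 23.4500 * 0.97117364 = 22.77402187
C = P + S*exp(-qT) - K*exp(-rT)
C = 1.2288 + 23.99911804 - 22.77402187 = 2.4539

Answer: Call price = 2.4539


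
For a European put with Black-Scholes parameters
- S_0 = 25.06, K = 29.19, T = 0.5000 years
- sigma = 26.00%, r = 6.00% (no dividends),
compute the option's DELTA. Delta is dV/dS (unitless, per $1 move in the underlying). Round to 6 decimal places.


Answer: Delta = -0.717245

Derivation:
d1 = -0.5746778400; d2 = -0.7585256031
phi(d1) = 0.3382175867; exp(-qT) = 1.0000000000; exp(-rT) = 0.9704455335
N(-d1) = 0.7172454014
Delta = -exp(-qT) * N(-d1) = -1.0000000000 * 0.7172454014 = -0.717245


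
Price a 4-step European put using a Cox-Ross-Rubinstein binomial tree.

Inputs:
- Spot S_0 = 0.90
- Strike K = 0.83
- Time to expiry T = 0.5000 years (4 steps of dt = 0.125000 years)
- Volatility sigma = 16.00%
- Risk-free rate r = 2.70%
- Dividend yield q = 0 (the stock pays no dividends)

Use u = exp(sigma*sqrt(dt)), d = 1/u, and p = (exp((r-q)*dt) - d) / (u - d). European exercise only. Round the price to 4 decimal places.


dt = T/N = 0.125000
u = exp(sigma*sqrt(dt)) = 1.058199; d = 1/u = 0.945002
p = (exp((r-q)*dt) - d) / (u - d) = 0.515727
Discount per step: exp(-r*dt) = 0.996631
Stock lattice S(k, i) with i counting down-moves:
  k=0: S(0,0) = 0.9000
  k=1: S(1,0) = 0.9524; S(1,1) = 0.8505
  k=2: S(2,0) = 1.0078; S(2,1) = 0.9000; S(2,2) = 0.8037
  k=3: S(3,0) = 1.0665; S(3,1) = 0.9524; S(3,2) = 0.8505; S(3,3) = 0.7595
  k=4: S(4,0) = 1.1285; S(4,1) = 1.0078; S(4,2) = 0.9000; S(4,3) = 0.8037; S(4,4) = 0.7177
Terminal payoffs V(N, i) = max(K - S_T, 0):
  V(4,0) = 0.000000; V(4,1) = 0.000000; V(4,2) = 0.000000; V(4,3) = 0.026275; V(4,4) = 0.112251
Backward induction: V(k, i) = exp(-r*dt) * [p * V(k+1, i) + (1-p) * V(k+1, i+1)].
  V(3,0) = exp(-r*dt) * [p*0.000000 + (1-p)*0.000000] = 0.000000
  V(3,1) = exp(-r*dt) * [p*0.000000 + (1-p)*0.000000] = 0.000000
  V(3,2) = exp(-r*dt) * [p*0.000000 + (1-p)*0.026275] = 0.012681
  V(3,3) = exp(-r*dt) * [p*0.026275 + (1-p)*0.112251] = 0.067682
  V(2,0) = exp(-r*dt) * [p*0.000000 + (1-p)*0.000000] = 0.000000
  V(2,1) = exp(-r*dt) * [p*0.000000 + (1-p)*0.012681] = 0.006120
  V(2,2) = exp(-r*dt) * [p*0.012681 + (1-p)*0.067682] = 0.039184
  V(1,0) = exp(-r*dt) * [p*0.000000 + (1-p)*0.006120] = 0.002954
  V(1,1) = exp(-r*dt) * [p*0.006120 + (1-p)*0.039184] = 0.022058
  V(0,0) = exp(-r*dt) * [p*0.002954 + (1-p)*0.022058] = 0.012164

Answer: Price = V(0,0) = 0.0122


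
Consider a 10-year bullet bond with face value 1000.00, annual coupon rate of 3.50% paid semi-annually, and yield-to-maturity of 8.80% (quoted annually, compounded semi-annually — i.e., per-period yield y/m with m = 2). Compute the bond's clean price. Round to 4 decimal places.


Answer: Price = 652.2832

Derivation:
Coupon per period c = face * coupon_rate / m = 17.500000
Periods per year m = 2; per-period yield y/m = 0.044000
Number of cashflows N = 20
Cashflows (t years, CF_t, discount factor 1/(1+y/m)^(m*t), PV):
  t = 0.5000: CF_t = 17.500000, DF = 0.957854, PV = 16.762452
  t = 1.0000: CF_t = 17.500000, DF = 0.917485, PV = 16.055989
  t = 1.5000: CF_t = 17.500000, DF = 0.878817, PV = 15.379299
  t = 2.0000: CF_t = 17.500000, DF = 0.841779, PV = 14.731130
  t = 2.5000: CF_t = 17.500000, DF = 0.806302, PV = 14.110278
  t = 3.0000: CF_t = 17.500000, DF = 0.772320, PV = 13.515591
  t = 3.5000: CF_t = 17.500000, DF = 0.739770, PV = 12.945969
  t = 4.0000: CF_t = 17.500000, DF = 0.708592, PV = 12.400353
  t = 4.5000: CF_t = 17.500000, DF = 0.678728, PV = 11.877733
  t = 5.0000: CF_t = 17.500000, DF = 0.650122, PV = 11.377139
  t = 5.5000: CF_t = 17.500000, DF = 0.622722, PV = 10.897643
  t = 6.0000: CF_t = 17.500000, DF = 0.596477, PV = 10.438355
  t = 6.5000: CF_t = 17.500000, DF = 0.571339, PV = 9.998424
  t = 7.0000: CF_t = 17.500000, DF = 0.547259, PV = 9.577035
  t = 7.5000: CF_t = 17.500000, DF = 0.524195, PV = 9.173405
  t = 8.0000: CF_t = 17.500000, DF = 0.502102, PV = 8.786786
  t = 8.5000: CF_t = 17.500000, DF = 0.480941, PV = 8.416462
  t = 9.0000: CF_t = 17.500000, DF = 0.460671, PV = 8.061745
  t = 9.5000: CF_t = 17.500000, DF = 0.441256, PV = 7.721978
  t = 10.0000: CF_t = 1017.500000, DF = 0.422659, PV = 430.055439
Price P = sum_t PV_t = 652.283206
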